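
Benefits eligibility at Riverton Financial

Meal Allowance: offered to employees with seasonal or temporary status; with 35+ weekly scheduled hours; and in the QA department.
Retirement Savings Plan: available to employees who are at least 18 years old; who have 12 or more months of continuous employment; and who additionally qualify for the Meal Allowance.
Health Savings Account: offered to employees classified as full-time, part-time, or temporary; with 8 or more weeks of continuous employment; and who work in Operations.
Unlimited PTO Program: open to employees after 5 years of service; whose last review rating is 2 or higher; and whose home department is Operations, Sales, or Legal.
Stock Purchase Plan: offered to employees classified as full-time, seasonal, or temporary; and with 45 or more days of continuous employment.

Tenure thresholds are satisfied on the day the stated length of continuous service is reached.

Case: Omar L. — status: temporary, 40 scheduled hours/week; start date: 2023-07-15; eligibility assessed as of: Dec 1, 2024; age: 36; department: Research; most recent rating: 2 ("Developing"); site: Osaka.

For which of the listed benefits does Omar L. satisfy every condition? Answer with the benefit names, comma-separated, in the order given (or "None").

Stock Purchase Plan

Service from 2023-07-15 to Dec 1, 2024: 505 days.
Meal Allowance — status temporary ✓; 40 hrs/wk ≥ 35 ✓; dept Research ✗ → not eligible.
Retirement Savings Plan — age 36 ≥ 18 ✓; service 505 days ≥ 12 months (≈360 days) ✓; not eligible for Meal Allowance ✗ → not eligible.
Health Savings Account — status temporary ✓; service 505 days ≥ 8 weeks (≈56 days) ✓; dept Research ✗ → not eligible.
Unlimited PTO Program — service 505 days < 5 years (≈1825 days) ✗ → not eligible.
Stock Purchase Plan — status temporary ✓; service 505 days ≥ 45 days ✓ → eligible.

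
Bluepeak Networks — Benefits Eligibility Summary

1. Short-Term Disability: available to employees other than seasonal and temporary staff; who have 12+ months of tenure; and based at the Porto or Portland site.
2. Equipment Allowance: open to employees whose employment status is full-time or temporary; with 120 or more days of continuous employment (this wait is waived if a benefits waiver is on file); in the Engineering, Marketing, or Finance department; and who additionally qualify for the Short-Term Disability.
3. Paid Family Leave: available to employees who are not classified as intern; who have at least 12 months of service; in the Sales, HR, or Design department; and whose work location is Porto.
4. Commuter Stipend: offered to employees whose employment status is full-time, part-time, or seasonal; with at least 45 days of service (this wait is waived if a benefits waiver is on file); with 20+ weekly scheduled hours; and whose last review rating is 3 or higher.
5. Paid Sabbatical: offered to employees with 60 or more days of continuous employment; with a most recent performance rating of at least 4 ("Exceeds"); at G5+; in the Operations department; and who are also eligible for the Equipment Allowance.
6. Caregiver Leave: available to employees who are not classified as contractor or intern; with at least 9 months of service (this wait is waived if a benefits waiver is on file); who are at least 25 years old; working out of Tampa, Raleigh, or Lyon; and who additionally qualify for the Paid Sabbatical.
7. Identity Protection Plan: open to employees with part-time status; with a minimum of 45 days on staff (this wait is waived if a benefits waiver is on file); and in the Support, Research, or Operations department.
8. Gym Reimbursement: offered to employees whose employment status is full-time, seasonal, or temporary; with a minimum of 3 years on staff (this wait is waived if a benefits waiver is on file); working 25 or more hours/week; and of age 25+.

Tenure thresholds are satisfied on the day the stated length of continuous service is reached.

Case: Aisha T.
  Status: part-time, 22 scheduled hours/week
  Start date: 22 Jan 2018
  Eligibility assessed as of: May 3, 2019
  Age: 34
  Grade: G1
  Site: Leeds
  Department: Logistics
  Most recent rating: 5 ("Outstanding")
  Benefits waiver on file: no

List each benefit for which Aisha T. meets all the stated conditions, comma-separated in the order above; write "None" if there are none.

Commuter Stipend

Service from 22 Jan 2018 to May 3, 2019: 466 days.
Short-Term Disability — status part-time ✓ (not excluded); service 466 days ≥ 12 months (≈360 days) ✓; site Leeds ✗ (not Porto or Portland) → not eligible.
Equipment Allowance — status part-time ✗ (requires full-time or temporary) → not eligible.
Paid Family Leave — status part-time ✓ (not excluded); service 466 days ≥ 12 months (≈360 days) ✓; dept Logistics ✗ → not eligible.
Commuter Stipend — status part-time ✓; no waiver, service 466 days ≥ 45 days ✓; 22 hrs/wk ≥ 20 ✓; rating 5 ≥ 3 ✓ → eligible.
Paid Sabbatical — service 466 days ≥ 60 days ✓; rating 5 ≥ 4 ✓; grade G1 < G5 ✗ → not eligible.
Caregiver Leave — status part-time ✓ (not excluded); no waiver, service 466 days ≥ 9 months (≈270 days) ✓; age 34 ≥ 25 ✓; site Leeds ✗ (not Tampa, Raleigh, or Lyon) → not eligible.
Identity Protection Plan — status part-time ✓; no waiver, service 466 days ≥ 45 days ✓; dept Logistics ✗ → not eligible.
Gym Reimbursement — status part-time ✗ (requires full-time, seasonal, or temporary) → not eligible.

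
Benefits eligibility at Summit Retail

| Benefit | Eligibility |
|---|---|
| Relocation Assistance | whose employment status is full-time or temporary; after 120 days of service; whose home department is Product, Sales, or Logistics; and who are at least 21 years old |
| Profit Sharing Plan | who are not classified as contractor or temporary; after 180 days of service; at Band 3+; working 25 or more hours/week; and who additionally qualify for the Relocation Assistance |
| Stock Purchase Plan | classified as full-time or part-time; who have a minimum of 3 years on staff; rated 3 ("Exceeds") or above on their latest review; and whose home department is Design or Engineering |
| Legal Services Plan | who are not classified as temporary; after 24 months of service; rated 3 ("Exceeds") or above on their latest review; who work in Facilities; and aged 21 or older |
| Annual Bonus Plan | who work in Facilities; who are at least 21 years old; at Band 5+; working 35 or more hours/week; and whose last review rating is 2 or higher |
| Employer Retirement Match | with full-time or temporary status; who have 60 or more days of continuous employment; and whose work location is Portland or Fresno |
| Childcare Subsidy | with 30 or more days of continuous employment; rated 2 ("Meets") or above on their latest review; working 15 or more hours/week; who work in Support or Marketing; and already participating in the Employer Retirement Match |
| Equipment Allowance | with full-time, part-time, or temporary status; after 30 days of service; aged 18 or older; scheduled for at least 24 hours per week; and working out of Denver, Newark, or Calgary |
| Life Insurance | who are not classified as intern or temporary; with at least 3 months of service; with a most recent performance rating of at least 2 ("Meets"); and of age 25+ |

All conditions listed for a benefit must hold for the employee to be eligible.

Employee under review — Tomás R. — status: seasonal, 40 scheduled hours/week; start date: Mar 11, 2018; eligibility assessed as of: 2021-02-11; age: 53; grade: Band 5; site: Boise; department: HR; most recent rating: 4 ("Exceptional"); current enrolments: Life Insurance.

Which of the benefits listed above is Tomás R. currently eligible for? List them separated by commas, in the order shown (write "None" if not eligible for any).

Life Insurance

Service from Mar 11, 2018 to 2021-02-11: 1068 days.
Relocation Assistance — status seasonal ✗ (requires full-time or temporary) → not eligible.
Profit Sharing Plan — status seasonal ✓ (not excluded); service 1068 days ≥ 180 days ✓; grade Band 5 ≥ Band 3 ✓; 40 hrs/wk ≥ 25 ✓; not eligible for Relocation Assistance ✗ → not eligible.
Stock Purchase Plan — status seasonal ✗ (requires full-time or part-time) → not eligible.
Legal Services Plan — status seasonal ✓ (not excluded); service 1068 days ≥ 24 months (≈720 days) ✓; rating 4 ≥ 3 ✓; dept HR ✗ → not eligible.
Annual Bonus Plan — dept HR ✗ → not eligible.
Employer Retirement Match — status seasonal ✗ (requires full-time or temporary) → not eligible.
Childcare Subsidy — service 1068 days ≥ 30 days ✓; rating 4 ≥ 2 ✓; 40 hrs/wk ≥ 15 ✓; dept HR ✗ → not eligible.
Equipment Allowance — status seasonal ✗ (requires full-time, part-time, or temporary) → not eligible.
Life Insurance — status seasonal ✓ (not excluded); service 1068 days ≥ 3 months (≈90 days) ✓; rating 4 ≥ 2 ✓; age 53 ≥ 25 ✓ → eligible.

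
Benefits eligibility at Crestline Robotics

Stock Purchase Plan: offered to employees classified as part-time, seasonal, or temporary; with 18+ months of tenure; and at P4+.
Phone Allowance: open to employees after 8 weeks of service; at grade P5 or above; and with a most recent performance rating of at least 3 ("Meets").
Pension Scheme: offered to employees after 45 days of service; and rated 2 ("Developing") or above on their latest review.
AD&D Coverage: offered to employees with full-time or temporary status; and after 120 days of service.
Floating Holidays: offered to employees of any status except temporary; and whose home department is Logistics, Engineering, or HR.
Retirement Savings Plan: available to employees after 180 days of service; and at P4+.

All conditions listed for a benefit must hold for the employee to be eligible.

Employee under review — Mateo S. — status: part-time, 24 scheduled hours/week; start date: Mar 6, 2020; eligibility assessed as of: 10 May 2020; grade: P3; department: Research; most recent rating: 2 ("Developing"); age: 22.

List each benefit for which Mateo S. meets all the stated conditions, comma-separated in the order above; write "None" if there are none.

Service from Mar 6, 2020 to 10 May 2020: 65 days.
Stock Purchase Plan — status part-time ✓; service 65 days < 18 months (≈540 days) ✗ → not eligible.
Phone Allowance — service 65 days ≥ 8 weeks (≈56 days) ✓; grade P3 < P5 ✗ → not eligible.
Pension Scheme — service 65 days ≥ 45 days ✓; rating 2 ≥ 2 ✓ → eligible.
AD&D Coverage — status part-time ✗ (requires full-time or temporary) → not eligible.
Floating Holidays — status part-time ✓ (not excluded); dept Research ✗ → not eligible.
Retirement Savings Plan — service 65 days < 180 days ✗ → not eligible.

Pension Scheme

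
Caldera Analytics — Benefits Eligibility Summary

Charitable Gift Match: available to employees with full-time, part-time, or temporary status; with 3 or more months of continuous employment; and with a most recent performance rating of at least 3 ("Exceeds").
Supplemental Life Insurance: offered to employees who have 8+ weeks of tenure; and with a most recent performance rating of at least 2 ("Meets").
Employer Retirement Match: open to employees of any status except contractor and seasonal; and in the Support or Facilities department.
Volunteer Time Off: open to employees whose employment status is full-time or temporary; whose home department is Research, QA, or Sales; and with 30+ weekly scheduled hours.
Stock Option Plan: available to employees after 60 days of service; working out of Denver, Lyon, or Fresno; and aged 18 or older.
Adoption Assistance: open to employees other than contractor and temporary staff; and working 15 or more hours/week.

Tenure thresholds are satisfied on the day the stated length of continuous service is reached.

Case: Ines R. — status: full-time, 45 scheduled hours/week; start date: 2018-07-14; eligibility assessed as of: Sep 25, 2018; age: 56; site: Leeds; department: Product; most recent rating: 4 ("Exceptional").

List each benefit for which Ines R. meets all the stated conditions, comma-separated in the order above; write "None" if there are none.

Supplemental Life Insurance, Adoption Assistance

Service from 2018-07-14 to Sep 25, 2018: 73 days.
Charitable Gift Match — status full-time ✓; service 73 days < 3 months (≈90 days) ✗ → not eligible.
Supplemental Life Insurance — service 73 days ≥ 8 weeks (≈56 days) ✓; rating 4 ≥ 2 ✓ → eligible.
Employer Retirement Match — status full-time ✓ (not excluded); dept Product ✗ → not eligible.
Volunteer Time Off — status full-time ✓; dept Product ✗ → not eligible.
Stock Option Plan — service 73 days ≥ 60 days ✓; site Leeds ✗ (not Denver, Lyon, or Fresno) → not eligible.
Adoption Assistance — status full-time ✓ (not excluded); 45 hrs/wk ≥ 15 ✓ → eligible.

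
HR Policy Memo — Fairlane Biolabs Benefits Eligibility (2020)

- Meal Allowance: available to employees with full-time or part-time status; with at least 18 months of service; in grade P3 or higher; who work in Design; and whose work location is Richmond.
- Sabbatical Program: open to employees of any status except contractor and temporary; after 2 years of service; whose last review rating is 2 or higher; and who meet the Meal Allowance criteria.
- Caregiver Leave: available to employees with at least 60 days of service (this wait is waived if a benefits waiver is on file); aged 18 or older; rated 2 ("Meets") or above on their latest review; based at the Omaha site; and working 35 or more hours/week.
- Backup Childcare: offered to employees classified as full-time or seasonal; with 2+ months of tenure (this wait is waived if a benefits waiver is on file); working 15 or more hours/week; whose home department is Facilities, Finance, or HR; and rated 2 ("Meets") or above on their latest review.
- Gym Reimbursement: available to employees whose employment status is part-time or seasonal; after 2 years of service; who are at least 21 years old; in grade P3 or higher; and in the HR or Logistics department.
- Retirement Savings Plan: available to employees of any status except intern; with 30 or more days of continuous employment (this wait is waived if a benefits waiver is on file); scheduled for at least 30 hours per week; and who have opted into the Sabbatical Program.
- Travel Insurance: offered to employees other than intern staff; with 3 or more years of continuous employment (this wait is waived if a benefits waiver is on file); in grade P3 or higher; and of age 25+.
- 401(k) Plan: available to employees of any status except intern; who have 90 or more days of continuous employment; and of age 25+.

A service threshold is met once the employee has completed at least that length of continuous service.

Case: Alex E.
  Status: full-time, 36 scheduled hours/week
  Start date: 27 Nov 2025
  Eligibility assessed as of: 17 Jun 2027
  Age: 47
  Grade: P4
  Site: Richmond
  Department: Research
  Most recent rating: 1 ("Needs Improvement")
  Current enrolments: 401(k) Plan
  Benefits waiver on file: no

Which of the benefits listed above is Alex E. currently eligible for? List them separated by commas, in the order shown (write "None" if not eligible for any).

Service from 27 Nov 2025 to 17 Jun 2027: 567 days.
Meal Allowance — status full-time ✓; service 567 days ≥ 18 months (≈540 days) ✓; grade P4 ≥ P3 ✓; dept Research ✗ → not eligible.
Sabbatical Program — status full-time ✓ (not excluded); service 567 days < 2 years (≈730 days) ✗ → not eligible.
Caregiver Leave — no waiver, service 567 days ≥ 60 days ✓; age 47 ≥ 18 ✓; rating 1 < 2 ✗ → not eligible.
Backup Childcare — status full-time ✓; no waiver, service 567 days ≥ 2 months (≈60 days) ✓; 36 hrs/wk ≥ 15 ✓; dept Research ✗ → not eligible.
Gym Reimbursement — status full-time ✗ (requires part-time or seasonal) → not eligible.
Retirement Savings Plan — status full-time ✓ (not excluded); no waiver, service 567 days ≥ 30 days ✓; 36 hrs/wk ≥ 30 ✓; not enrolled in Sabbatical Program ✗ → not eligible.
Travel Insurance — status full-time ✓ (not excluded); no waiver, service 567 days < 3 years (≈1095 days) ✗ → not eligible.
401(k) Plan — status full-time ✓ (not excluded); service 567 days ≥ 90 days ✓; age 47 ≥ 25 ✓ → eligible.

401(k) Plan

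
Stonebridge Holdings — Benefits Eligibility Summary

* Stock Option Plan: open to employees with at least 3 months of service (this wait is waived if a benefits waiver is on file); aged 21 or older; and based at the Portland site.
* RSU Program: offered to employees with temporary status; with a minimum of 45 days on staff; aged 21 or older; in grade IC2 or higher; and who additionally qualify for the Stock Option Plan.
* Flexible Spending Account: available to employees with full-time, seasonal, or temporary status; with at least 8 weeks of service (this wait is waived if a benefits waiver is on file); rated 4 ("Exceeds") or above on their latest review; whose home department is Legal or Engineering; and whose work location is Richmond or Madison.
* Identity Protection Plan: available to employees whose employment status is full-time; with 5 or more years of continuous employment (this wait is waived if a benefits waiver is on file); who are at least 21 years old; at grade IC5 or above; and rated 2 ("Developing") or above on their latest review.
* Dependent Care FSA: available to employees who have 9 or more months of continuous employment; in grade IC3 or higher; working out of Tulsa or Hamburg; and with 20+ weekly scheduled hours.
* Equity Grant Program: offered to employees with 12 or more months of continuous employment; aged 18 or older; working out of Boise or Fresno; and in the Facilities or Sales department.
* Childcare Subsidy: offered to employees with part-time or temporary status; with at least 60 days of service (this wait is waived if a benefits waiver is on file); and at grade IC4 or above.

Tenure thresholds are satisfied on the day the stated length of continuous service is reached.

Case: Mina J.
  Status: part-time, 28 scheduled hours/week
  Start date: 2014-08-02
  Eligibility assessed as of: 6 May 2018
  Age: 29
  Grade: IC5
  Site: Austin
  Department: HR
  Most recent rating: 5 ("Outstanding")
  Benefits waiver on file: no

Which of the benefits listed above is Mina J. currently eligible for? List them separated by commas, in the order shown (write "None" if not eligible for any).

Service from 2014-08-02 to 6 May 2018: 1373 days.
Stock Option Plan — no waiver, service 1373 days ≥ 3 months (≈90 days) ✓; age 29 ≥ 21 ✓; site Austin ✗ (not Portland) → not eligible.
RSU Program — status part-time ✗ (requires temporary) → not eligible.
Flexible Spending Account — status part-time ✗ (requires full-time, seasonal, or temporary) → not eligible.
Identity Protection Plan — status part-time ✗ (requires full-time) → not eligible.
Dependent Care FSA — service 1373 days ≥ 9 months (≈270 days) ✓; grade IC5 ≥ IC3 ✓; site Austin ✗ (not Tulsa or Hamburg) → not eligible.
Equity Grant Program — service 1373 days ≥ 12 months (≈360 days) ✓; age 29 ≥ 18 ✓; site Austin ✗ (not Boise or Fresno) → not eligible.
Childcare Subsidy — status part-time ✓; no waiver, service 1373 days ≥ 60 days ✓; grade IC5 ≥ IC4 ✓ → eligible.

Childcare Subsidy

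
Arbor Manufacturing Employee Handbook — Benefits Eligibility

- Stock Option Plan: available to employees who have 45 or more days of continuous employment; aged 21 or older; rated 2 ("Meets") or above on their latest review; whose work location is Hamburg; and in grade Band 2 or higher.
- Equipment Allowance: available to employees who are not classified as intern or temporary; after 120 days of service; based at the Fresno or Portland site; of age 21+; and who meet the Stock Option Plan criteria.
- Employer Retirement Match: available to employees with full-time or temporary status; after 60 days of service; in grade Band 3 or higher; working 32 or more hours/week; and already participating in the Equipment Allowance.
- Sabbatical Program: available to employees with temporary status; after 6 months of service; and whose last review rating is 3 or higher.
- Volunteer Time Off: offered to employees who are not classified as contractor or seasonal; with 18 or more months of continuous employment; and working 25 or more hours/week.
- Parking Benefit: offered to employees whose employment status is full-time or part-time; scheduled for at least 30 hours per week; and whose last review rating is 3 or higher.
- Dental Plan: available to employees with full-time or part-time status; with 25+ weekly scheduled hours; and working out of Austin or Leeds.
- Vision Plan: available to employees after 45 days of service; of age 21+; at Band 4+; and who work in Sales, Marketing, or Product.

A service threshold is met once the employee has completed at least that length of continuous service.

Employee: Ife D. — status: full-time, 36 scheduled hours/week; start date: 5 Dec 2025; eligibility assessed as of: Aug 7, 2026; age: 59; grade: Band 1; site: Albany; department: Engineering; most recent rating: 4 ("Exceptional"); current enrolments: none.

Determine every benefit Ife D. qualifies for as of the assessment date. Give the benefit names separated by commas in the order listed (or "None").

Parking Benefit

Service from 5 Dec 2025 to Aug 7, 2026: 245 days.
Stock Option Plan — service 245 days ≥ 45 days ✓; age 59 ≥ 21 ✓; rating 4 ≥ 2 ✓; site Albany ✗ (not Hamburg) → not eligible.
Equipment Allowance — status full-time ✓ (not excluded); service 245 days ≥ 120 days ✓; site Albany ✗ (not Fresno or Portland) → not eligible.
Employer Retirement Match — status full-time ✓; service 245 days ≥ 60 days ✓; grade Band 1 < Band 3 ✗ → not eligible.
Sabbatical Program — status full-time ✗ (requires temporary) → not eligible.
Volunteer Time Off — status full-time ✓ (not excluded); service 245 days < 18 months (≈540 days) ✗ → not eligible.
Parking Benefit — status full-time ✓; 36 hrs/wk ≥ 30 ✓; rating 4 ≥ 3 ✓ → eligible.
Dental Plan — status full-time ✓; 36 hrs/wk ≥ 25 ✓; site Albany ✗ (not Austin or Leeds) → not eligible.
Vision Plan — service 245 days ≥ 45 days ✓; age 59 ≥ 21 ✓; grade Band 1 < Band 4 ✗ → not eligible.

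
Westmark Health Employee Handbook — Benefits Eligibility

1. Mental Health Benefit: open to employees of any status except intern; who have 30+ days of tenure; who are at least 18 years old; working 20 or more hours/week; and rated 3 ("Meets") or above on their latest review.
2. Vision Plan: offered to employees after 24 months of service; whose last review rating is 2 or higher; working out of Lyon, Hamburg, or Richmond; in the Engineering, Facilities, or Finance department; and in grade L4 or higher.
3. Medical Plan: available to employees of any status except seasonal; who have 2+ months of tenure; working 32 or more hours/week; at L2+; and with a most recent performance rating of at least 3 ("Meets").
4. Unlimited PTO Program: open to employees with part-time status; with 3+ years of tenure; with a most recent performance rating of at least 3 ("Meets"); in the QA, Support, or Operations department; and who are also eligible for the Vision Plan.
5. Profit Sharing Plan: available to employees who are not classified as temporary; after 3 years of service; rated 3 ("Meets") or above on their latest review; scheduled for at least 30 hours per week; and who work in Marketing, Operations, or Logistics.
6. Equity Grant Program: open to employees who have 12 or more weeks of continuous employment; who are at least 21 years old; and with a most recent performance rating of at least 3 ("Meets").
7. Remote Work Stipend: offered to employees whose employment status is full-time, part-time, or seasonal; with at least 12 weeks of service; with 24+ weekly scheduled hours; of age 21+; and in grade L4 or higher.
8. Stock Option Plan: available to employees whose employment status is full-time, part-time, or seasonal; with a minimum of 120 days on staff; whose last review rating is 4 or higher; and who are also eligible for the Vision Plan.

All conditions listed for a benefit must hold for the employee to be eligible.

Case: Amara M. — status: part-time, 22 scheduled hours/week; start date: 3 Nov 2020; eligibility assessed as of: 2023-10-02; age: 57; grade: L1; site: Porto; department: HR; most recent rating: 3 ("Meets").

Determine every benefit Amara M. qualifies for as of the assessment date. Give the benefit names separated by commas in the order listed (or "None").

Mental Health Benefit, Equity Grant Program

Service from 3 Nov 2020 to 2023-10-02: 1063 days.
Mental Health Benefit — status part-time ✓ (not excluded); service 1063 days ≥ 30 days ✓; age 57 ≥ 18 ✓; 22 hrs/wk ≥ 20 ✓; rating 3 ≥ 3 ✓ → eligible.
Vision Plan — service 1063 days ≥ 24 months (≈720 days) ✓; rating 3 ≥ 2 ✓; site Porto ✗ (not Lyon, Hamburg, or Richmond) → not eligible.
Medical Plan — status part-time ✓ (not excluded); service 1063 days ≥ 2 months (≈60 days) ✓; 22 hrs/wk < 32 ✗ → not eligible.
Unlimited PTO Program — status part-time ✓; service 1063 days < 3 years (≈1095 days) ✗ → not eligible.
Profit Sharing Plan — status part-time ✓ (not excluded); service 1063 days < 3 years (≈1095 days) ✗ → not eligible.
Equity Grant Program — service 1063 days ≥ 12 weeks (≈84 days) ✓; age 57 ≥ 21 ✓; rating 3 ≥ 3 ✓ → eligible.
Remote Work Stipend — status part-time ✓; service 1063 days ≥ 12 weeks (≈84 days) ✓; 22 hrs/wk < 24 ✗ → not eligible.
Stock Option Plan — status part-time ✓; service 1063 days ≥ 120 days ✓; rating 3 < 4 ✗ → not eligible.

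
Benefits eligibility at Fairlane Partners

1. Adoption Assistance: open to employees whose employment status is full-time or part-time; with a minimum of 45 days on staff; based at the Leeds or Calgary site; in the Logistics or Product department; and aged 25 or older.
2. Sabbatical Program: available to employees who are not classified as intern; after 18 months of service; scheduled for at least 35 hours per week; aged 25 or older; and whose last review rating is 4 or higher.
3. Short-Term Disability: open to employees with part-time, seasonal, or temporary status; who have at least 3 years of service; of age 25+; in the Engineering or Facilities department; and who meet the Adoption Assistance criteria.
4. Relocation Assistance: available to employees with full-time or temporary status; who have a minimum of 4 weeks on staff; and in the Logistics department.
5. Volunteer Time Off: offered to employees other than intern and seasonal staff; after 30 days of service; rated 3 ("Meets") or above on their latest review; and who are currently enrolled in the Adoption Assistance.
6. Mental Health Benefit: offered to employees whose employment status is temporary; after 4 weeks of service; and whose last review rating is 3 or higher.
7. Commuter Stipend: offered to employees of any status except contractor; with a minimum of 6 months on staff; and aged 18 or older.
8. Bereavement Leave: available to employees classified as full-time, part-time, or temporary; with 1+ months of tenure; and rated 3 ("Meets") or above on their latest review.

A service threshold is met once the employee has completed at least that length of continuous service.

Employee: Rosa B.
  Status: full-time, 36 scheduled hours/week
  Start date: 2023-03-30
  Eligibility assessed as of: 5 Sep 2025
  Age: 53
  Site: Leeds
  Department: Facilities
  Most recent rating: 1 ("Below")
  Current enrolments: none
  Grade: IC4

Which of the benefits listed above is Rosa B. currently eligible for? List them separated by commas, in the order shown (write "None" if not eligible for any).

Service from 2023-03-30 to 5 Sep 2025: 890 days.
Adoption Assistance — status full-time ✓; service 890 days ≥ 45 days ✓; site Leeds ✓; dept Facilities ✗ → not eligible.
Sabbatical Program — status full-time ✓ (not excluded); service 890 days ≥ 18 months (≈540 days) ✓; 36 hrs/wk ≥ 35 ✓; age 53 ≥ 25 ✓; rating 1 < 4 ✗ → not eligible.
Short-Term Disability — status full-time ✗ (requires part-time, seasonal, or temporary) → not eligible.
Relocation Assistance — status full-time ✓; service 890 days ≥ 4 weeks (≈28 days) ✓; dept Facilities ✗ → not eligible.
Volunteer Time Off — status full-time ✓ (not excluded); service 890 days ≥ 30 days ✓; rating 1 < 3 ✗ → not eligible.
Mental Health Benefit — status full-time ✗ (requires temporary) → not eligible.
Commuter Stipend — status full-time ✓ (not excluded); service 890 days ≥ 6 months (≈180 days) ✓; age 53 ≥ 18 ✓ → eligible.
Bereavement Leave — status full-time ✓; service 890 days ≥ 1 month (≈30 days) ✓; rating 1 < 3 ✗ → not eligible.

Commuter Stipend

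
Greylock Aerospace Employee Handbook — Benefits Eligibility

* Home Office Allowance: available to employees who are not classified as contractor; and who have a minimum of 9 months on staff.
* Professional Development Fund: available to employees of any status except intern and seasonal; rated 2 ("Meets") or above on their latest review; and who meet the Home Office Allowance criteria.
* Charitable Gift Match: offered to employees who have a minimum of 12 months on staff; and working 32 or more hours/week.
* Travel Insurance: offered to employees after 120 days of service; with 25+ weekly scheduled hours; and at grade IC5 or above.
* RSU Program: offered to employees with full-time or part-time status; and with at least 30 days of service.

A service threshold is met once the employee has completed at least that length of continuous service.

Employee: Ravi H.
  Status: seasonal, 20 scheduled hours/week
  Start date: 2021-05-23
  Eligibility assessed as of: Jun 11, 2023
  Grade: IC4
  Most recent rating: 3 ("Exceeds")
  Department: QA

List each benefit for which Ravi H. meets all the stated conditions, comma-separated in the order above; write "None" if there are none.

Home Office Allowance

Service from 2021-05-23 to Jun 11, 2023: 749 days.
Home Office Allowance — status seasonal ✓ (not excluded); service 749 days ≥ 9 months (≈270 days) ✓ → eligible.
Professional Development Fund — status seasonal ✗ (excluded) → not eligible.
Charitable Gift Match — service 749 days ≥ 12 months (≈360 days) ✓; 20 hrs/wk < 32 ✗ → not eligible.
Travel Insurance — service 749 days ≥ 120 days ✓; 20 hrs/wk < 25 ✗ → not eligible.
RSU Program — status seasonal ✗ (requires full-time or part-time) → not eligible.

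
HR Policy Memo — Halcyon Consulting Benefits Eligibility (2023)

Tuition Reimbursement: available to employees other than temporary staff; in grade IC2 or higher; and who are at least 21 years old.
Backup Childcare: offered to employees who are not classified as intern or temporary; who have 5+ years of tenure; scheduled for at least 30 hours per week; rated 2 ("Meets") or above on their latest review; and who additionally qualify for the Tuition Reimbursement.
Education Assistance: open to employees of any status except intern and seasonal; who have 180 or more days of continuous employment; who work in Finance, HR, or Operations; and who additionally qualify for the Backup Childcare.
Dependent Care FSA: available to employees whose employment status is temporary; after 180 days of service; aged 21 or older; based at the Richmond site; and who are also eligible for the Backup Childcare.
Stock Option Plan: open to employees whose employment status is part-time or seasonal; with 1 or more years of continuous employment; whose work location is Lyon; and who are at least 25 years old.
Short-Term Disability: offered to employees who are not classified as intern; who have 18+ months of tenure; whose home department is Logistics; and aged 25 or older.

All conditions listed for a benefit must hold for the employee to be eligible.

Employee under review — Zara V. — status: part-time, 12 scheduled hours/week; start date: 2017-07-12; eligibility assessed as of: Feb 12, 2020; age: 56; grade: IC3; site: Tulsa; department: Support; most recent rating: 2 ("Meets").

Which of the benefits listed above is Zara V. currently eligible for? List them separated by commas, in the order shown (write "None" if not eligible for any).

Service from 2017-07-12 to Feb 12, 2020: 945 days.
Tuition Reimbursement — status part-time ✓ (not excluded); grade IC3 ≥ IC2 ✓; age 56 ≥ 21 ✓ → eligible.
Backup Childcare — status part-time ✓ (not excluded); service 945 days < 5 years (≈1825 days) ✗ → not eligible.
Education Assistance — status part-time ✓ (not excluded); service 945 days ≥ 180 days ✓; dept Support ✗ → not eligible.
Dependent Care FSA — status part-time ✗ (requires temporary) → not eligible.
Stock Option Plan — status part-time ✓; service 945 days ≥ 1 year (≈365 days) ✓; site Tulsa ✗ (not Lyon) → not eligible.
Short-Term Disability — status part-time ✓ (not excluded); service 945 days ≥ 18 months (≈540 days) ✓; dept Support ✗ → not eligible.

Tuition Reimbursement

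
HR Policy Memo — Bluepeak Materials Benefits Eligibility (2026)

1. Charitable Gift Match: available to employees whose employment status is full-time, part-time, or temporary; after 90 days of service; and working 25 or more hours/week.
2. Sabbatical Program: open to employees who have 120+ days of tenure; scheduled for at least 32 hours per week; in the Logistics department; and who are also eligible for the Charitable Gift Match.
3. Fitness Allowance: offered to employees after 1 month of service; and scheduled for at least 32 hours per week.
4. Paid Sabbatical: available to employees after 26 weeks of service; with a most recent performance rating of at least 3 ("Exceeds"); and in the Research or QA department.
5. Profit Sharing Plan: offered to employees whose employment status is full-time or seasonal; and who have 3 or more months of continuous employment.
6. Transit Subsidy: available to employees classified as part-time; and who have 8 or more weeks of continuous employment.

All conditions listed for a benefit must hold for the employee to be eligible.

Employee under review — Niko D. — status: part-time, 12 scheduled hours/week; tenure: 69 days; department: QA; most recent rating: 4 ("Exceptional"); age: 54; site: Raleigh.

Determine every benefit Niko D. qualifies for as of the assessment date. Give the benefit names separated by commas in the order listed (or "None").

Transit Subsidy

Charitable Gift Match — status part-time ✓; service 69 days < 90 days ✗ → not eligible.
Sabbatical Program — service 69 days < 120 days ✗ → not eligible.
Fitness Allowance — service 69 days ≥ 1 month (≈30 days) ✓; 12 hrs/wk < 32 ✗ → not eligible.
Paid Sabbatical — service 69 days < 26 weeks (≈182 days) ✗ → not eligible.
Profit Sharing Plan — status part-time ✗ (requires full-time or seasonal) → not eligible.
Transit Subsidy — status part-time ✓; service 69 days ≥ 8 weeks (≈56 days) ✓ → eligible.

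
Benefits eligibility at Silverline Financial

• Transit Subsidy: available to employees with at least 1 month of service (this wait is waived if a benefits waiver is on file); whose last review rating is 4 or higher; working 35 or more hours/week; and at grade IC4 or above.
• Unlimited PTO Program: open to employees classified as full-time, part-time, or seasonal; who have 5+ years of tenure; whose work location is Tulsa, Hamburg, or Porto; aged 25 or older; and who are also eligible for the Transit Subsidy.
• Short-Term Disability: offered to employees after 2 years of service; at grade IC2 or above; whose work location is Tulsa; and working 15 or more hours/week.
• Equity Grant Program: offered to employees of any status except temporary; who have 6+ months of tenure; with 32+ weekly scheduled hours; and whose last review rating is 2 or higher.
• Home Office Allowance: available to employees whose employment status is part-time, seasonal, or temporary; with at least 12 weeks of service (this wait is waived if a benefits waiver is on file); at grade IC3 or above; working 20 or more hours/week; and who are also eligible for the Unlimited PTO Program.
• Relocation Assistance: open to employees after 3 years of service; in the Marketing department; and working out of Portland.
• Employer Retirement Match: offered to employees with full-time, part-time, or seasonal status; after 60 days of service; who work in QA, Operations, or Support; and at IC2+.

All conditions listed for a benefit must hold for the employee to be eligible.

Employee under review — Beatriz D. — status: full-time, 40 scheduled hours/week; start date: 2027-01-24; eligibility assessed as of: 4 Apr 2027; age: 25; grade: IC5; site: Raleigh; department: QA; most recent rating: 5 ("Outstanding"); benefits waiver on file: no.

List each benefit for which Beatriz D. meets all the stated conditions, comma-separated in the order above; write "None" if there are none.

Transit Subsidy, Employer Retirement Match

Service from 2027-01-24 to 4 Apr 2027: 70 days.
Transit Subsidy — no waiver, service 70 days ≥ 1 month (≈30 days) ✓; rating 5 ≥ 4 ✓; 40 hrs/wk ≥ 35 ✓; grade IC5 ≥ IC4 ✓ → eligible.
Unlimited PTO Program — status full-time ✓; service 70 days < 5 years (≈1825 days) ✗ → not eligible.
Short-Term Disability — service 70 days < 2 years (≈730 days) ✗ → not eligible.
Equity Grant Program — status full-time ✓ (not excluded); service 70 days < 6 months (≈180 days) ✗ → not eligible.
Home Office Allowance — status full-time ✗ (requires part-time, seasonal, or temporary) → not eligible.
Relocation Assistance — service 70 days < 3 years (≈1095 days) ✗ → not eligible.
Employer Retirement Match — status full-time ✓; service 70 days ≥ 60 days ✓; dept QA ✓; grade IC5 ≥ IC2 ✓ → eligible.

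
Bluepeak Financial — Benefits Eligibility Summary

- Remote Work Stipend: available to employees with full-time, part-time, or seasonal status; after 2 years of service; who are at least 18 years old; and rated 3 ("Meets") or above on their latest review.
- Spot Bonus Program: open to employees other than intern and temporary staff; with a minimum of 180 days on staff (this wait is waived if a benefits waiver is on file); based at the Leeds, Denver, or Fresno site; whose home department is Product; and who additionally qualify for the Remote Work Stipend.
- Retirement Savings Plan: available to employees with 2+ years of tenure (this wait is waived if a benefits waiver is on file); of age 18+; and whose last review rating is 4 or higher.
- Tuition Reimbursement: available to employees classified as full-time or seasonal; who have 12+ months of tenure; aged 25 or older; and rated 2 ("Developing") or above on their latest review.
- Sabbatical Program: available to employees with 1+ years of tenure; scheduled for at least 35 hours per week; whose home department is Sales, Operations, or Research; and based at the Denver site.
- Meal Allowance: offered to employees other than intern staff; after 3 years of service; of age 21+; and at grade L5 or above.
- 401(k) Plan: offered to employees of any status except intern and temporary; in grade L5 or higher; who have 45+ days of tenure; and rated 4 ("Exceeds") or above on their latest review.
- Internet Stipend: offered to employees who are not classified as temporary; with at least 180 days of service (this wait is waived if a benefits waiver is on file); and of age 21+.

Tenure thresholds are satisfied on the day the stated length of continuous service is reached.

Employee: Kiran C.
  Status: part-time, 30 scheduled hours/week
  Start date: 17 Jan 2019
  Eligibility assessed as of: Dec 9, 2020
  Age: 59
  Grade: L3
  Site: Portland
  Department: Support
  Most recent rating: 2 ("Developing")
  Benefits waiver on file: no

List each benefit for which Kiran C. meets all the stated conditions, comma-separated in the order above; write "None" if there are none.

Internet Stipend

Service from 17 Jan 2019 to Dec 9, 2020: 692 days.
Remote Work Stipend — status part-time ✓; service 692 days < 2 years (≈730 days) ✗ → not eligible.
Spot Bonus Program — status part-time ✓ (not excluded); no waiver, service 692 days ≥ 180 days ✓; site Portland ✗ (not Leeds, Denver, or Fresno) → not eligible.
Retirement Savings Plan — no waiver, service 692 days < 2 years (≈730 days) ✗ → not eligible.
Tuition Reimbursement — status part-time ✗ (requires full-time or seasonal) → not eligible.
Sabbatical Program — service 692 days ≥ 1 year (≈365 days) ✓; 30 hrs/wk < 35 ✗ → not eligible.
Meal Allowance — status part-time ✓ (not excluded); service 692 days < 3 years (≈1095 days) ✗ → not eligible.
401(k) Plan — status part-time ✓ (not excluded); grade L3 < L5 ✗ → not eligible.
Internet Stipend — status part-time ✓ (not excluded); no waiver, service 692 days ≥ 180 days ✓; age 59 ≥ 21 ✓ → eligible.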